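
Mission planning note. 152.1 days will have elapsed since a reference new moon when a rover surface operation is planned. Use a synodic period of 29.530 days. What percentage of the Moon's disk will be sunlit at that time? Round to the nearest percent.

Reduce mod P: 152.1 − 5×29.530 = 4.45 d into the current lunation.
Elongation θ = 360° × 4.45/29.530 ≈ 54.2°.
With cos θ = 0.584, the lit fraction is (1 − 0.584)/2 ≈ 0.208, so 21%.

21%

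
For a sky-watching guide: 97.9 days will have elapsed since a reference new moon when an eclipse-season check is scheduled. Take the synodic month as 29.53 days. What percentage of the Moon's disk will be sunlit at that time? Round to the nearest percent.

70%

97.9/29.53 = 3.315 lunations, so 3 complete cycles and 9.31 d into the next.
The Moon has covered 9.31/29.53 of its cycle, so θ ≈ 360° × 9.31/29.53 = 113.5°.
Illuminated fraction = (1 − cos 113.5°)/2 = (1 − (-0.399))/2 ≈ 0.699, so 70%.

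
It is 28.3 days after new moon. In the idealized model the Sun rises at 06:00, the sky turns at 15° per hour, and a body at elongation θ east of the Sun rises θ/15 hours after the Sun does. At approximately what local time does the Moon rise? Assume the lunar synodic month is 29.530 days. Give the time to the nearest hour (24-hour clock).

05:00

Elongation θ = 360° × 28.3/29.530 ≈ 345.0°.
Delay after the Sun = 345.0° / (15°/h) ≈ 23.00 h.
06:00 + 23.00 h ≈ 05:00 → 05:00 to the nearest hour.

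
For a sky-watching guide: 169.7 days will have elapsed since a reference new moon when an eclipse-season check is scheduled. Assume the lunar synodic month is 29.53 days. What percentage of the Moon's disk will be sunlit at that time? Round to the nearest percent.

51%

169.7 d spans 5 complete synodic months (5 × 29.53 = 147.65 d) plus 22.05 d.
Elongation θ = 360° × 22.05/29.53 ≈ 268.8°.
cos 268.8° = (-0.021), so f = (1 − (-0.021))/2 = 0.510, so 51%.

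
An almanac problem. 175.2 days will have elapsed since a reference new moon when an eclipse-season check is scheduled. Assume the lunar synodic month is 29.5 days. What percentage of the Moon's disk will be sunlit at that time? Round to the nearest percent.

175.2 d spans 5 complete synodic months (5 × 29.5 = 147.50 d) plus 27.70 d.
Phase angle: θ = 360°·(27.70 d)/(29.5 d) = 338.0°.
cos 338.0° = 0.927, so f = (1 − 0.927)/2 = 0.036, so 4%.

4%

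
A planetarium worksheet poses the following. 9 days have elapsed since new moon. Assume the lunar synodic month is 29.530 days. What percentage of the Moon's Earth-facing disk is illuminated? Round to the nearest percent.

The Moon has covered 9/29.530 of its cycle, so θ ≈ 360° × 9/29.530 = 109.7°.
With cos θ = (-0.337), the lit fraction is (1 − (-0.337))/2 ≈ 0.669, so 67%.

67%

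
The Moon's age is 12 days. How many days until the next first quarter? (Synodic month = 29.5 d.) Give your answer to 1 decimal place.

24.9 days

First quarter is 0.25 of the way through the cycle: age 0.25 × 29.5 = 7.375 d.
Already past this cycle's first quarter; the next is at 7.375 + 29.5 = 36.875 d, so 36.875 − 12 = 24.875 days.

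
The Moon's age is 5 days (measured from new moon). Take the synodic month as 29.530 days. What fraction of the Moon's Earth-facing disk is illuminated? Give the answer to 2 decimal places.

Elongation θ = 360° × 5/29.530 ≈ 61.0°.
Illuminated fraction = (1 − cos 61.0°)/2 = (1 − 0.485)/2 ≈ 0.257.

0.26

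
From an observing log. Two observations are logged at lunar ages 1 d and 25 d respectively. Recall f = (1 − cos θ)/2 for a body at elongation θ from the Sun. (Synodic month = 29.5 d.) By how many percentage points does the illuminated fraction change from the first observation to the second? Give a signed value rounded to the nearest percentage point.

+20 percentage points

First observation: θ = 360°·1/29.5 = 12.2°, so f = 0.011.
Second observation: θ = 305.1°, f = 0.213.
Δf = 0.213 − 0.011 = +0.201, i.e. +20 pp.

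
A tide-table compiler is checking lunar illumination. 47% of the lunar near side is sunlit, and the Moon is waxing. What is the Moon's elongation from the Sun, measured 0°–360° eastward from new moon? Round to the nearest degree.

87°

Invert f = (1 − cos θ)/2 to get cos θ = 1 − 2(0.47) = 0.060, hence θ₀ = arccos 0.060 = 86.6°.
The Moon is waxing (0°–180°), so θ = 86.6° directly.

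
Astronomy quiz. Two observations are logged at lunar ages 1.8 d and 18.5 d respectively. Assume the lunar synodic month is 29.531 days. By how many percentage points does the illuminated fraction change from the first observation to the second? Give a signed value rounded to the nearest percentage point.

θ₁ = 360° × 1.8/29.531 = 21.9°, f₁ = (1 − cos θ₁)/2 = 0.036.
θ₂ = 360° × 18.5/29.531 = 225.5°, f₂ = (1 − cos θ₂)/2 = 0.850.
Change = f₂ − f₁ = +0.814 → +81 percentage points.

+81 percentage points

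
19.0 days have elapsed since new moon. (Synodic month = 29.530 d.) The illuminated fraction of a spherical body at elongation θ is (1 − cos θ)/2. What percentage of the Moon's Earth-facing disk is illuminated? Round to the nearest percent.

The Moon has covered 19.0/29.530 of its cycle, so θ ≈ 360° × 19.0/29.530 = 231.6°.
Illuminated fraction = (1 − cos 231.6°)/2 = (1 − (-0.621))/2 ≈ 0.810, so 81%.

81%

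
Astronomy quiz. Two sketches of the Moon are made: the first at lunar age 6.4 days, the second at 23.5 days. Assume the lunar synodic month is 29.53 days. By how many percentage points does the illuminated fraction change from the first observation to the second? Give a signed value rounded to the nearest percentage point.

-4 pp

θ₁ = 360° × 6.4/29.53 = 78.0°, f₁ = (1 − cos θ₁)/2 = 0.396.
θ₂ = 360° × 23.5/29.53 = 286.5°, f₂ = (1 − cos θ₂)/2 = 0.358.
Change = f₂ − f₁ = -0.038 → -4 percentage points.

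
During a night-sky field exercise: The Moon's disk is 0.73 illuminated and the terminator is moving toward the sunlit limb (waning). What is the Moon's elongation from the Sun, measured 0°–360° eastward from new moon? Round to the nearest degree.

From f = (1 − cos θ)/2: cos θ = 1 − 2×0.73 = -0.460; arccos → 117.4°.
A waning Moon lies in 180°–360°, so θ = 360° − 117.4° = 242.6°.

243°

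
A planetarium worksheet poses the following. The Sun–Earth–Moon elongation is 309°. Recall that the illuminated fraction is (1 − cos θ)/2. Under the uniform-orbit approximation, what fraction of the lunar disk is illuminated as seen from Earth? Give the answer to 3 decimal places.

Half-versine of 309°: (1 − 0.629)/2 = 0.185.

0.185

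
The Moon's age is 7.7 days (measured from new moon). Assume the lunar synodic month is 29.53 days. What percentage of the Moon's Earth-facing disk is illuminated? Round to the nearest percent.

53%

The Moon has covered 7.7/29.53 of its cycle, so θ ≈ 360° × 7.7/29.53 = 93.9°.
With cos θ = (-0.068), the lit fraction is (1 − (-0.068))/2 ≈ 0.534, so 53%.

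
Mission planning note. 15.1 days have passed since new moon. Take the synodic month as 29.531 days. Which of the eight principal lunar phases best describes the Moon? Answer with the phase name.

At 15.1/29.531 of the cycle, θ ≈ 184° — the full moon range.

full moon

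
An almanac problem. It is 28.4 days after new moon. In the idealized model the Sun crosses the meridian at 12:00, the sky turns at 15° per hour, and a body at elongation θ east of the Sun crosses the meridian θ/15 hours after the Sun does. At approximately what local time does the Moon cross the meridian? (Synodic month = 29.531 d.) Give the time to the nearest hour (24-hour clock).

Phase angle: θ = 360°·(28.4 d)/(29.531 d) = 346.2°.
At 15° of sky rotation per hour, 346.2° corresponds to a 23.08 h lag.
12:00 + 23.08 h ≈ 11:05 → 11:00 to the nearest hour.

11:00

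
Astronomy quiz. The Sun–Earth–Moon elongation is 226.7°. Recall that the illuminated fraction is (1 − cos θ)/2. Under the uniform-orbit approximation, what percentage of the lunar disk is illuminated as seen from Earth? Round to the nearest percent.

84%

f = (1 − cos 226.7°)/2 = (1 − (-0.686))/2 ≈ 0.843, i.e. 84%.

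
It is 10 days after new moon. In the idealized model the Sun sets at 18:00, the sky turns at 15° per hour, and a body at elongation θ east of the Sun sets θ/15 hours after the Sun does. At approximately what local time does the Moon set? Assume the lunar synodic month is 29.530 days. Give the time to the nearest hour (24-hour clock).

Phase angle: θ = 360°·(10 d)/(29.530 d) = 121.9°.
At 15° of sky rotation per hour, 121.9° corresponds to a 8.13 h lag.
18:00 + 8.13 h ≈ 02:08 → 02:00 to the nearest hour.

02:00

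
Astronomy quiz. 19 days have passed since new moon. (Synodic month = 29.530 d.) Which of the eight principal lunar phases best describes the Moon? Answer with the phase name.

θ ≈ 360° × 19/29.530 = 232°, which falls in the waning gibbous sector.

waning gibbous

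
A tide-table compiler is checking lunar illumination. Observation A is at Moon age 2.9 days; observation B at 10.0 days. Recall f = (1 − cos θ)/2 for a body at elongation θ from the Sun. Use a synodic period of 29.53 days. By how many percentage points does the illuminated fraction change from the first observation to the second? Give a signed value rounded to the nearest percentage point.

+67 pp

θ₁ = 360° × 2.9/29.53 = 35.4°, f₁ = (1 − cos θ₁)/2 = 0.092.
θ₂ = 360° × 10.0/29.53 = 121.9°, f₂ = (1 − cos θ₂)/2 = 0.764.
Change = f₂ − f₁ = +0.672 → +67 percentage points.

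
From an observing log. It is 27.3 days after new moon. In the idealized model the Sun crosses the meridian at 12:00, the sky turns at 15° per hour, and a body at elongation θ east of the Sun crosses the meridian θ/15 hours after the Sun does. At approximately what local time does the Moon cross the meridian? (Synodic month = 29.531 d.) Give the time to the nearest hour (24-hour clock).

The Moon has covered 27.3/29.531 of its cycle, so θ ≈ 360° × 27.3/29.531 = 332.8°.
Delay after the Sun = 332.8° / (15°/h) ≈ 22.19 h.
12:00 + 22.19 h ≈ 10:11 → 10:00 to the nearest hour.

10:00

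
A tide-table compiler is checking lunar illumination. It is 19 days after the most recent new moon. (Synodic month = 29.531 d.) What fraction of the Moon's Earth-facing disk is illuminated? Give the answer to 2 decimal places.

Phase angle: θ = 360°·(19 d)/(29.531 d) = 231.6°.
With cos θ = (-0.621), the lit fraction is (1 − (-0.621))/2 ≈ 0.810.

0.81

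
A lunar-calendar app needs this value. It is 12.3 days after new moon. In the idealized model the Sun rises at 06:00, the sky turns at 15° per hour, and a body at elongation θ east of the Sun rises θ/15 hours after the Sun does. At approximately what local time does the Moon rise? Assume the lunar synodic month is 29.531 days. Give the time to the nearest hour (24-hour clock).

16:00

The Moon has covered 12.3/29.531 of its cycle, so θ ≈ 360° × 12.3/29.531 = 149.9°.
The Moon trails the Sun by θ/15 = 149.9/15 ≈ 10.00 hours.
06:00 + 10.00 h ≈ 16:00 → 16:00 to the nearest hour.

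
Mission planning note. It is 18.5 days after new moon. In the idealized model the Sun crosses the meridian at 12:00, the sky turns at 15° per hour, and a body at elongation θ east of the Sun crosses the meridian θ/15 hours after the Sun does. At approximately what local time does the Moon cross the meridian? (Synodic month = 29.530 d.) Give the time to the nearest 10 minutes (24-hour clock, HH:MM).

03:00

The Moon has covered 18.5/29.530 of its cycle, so θ ≈ 360° × 18.5/29.530 = 225.5°.
Delay after the Sun = 225.5° / (15°/h) ≈ 15.04 h.
12:00 + 15.036 h ≈ 03:02 → 03:00 to the nearest ten minutes.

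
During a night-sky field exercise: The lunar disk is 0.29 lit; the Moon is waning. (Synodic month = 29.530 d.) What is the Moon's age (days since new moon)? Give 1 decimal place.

From f = (1 − cos θ)/2: cos θ = 1 − 2×0.29 = 0.420; arccos → 65.2°.
Waning ⇒ past full, so θ = 360° − 65.2° = 294.8°.
That fraction of the synodic month is 294.8/360 × 29.530 d ≈ 24.18 d.

24.2 days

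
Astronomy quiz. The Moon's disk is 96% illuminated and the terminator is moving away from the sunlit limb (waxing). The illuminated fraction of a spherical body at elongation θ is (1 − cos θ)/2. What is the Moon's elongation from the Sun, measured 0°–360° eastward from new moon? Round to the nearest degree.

cos θ = 1 − 2f = -0.920, giving a principal value of 156.9°.
Before full moon the principal value applies: θ = 156.9°.

157°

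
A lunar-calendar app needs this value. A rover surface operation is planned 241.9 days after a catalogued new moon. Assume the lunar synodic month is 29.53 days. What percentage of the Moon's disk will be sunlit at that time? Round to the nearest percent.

241.9 d spans 8 complete synodic months (8 × 29.53 = 236.24 d) plus 5.66 d.
The Moon has covered 5.66/29.53 of its cycle, so θ ≈ 360° × 5.66/29.53 = 69.0°.
cos 69.0° = 0.358, so f = (1 − 0.358)/2 = 0.321, so 32%.

32%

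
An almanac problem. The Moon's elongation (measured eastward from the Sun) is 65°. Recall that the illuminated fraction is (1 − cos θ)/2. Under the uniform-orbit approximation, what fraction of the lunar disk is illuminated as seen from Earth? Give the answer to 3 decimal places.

cos 65° = 0.423, so f = (1 − 0.423)/2 = 0.289.

0.289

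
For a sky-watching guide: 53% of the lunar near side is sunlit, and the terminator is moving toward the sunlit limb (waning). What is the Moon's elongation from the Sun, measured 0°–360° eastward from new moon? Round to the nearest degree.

267°

From f = (1 − cos θ)/2: cos θ = 1 − 2×0.53 = -0.060; arccos → 93.4°.
A waning Moon lies in 180°–360°, so θ = 360° − 93.4° = 266.6°.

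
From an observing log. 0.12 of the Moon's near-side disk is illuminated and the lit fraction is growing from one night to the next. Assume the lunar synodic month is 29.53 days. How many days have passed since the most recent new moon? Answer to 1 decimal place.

From f = (1 − cos θ)/2: cos θ = 1 − 2×0.12 = 0.760; arccos → 40.5°.
Before full moon the principal value applies: θ = 40.5°.
Age = 29.53 × 40.5°/360° ≈ 3.33 days.

3.3 days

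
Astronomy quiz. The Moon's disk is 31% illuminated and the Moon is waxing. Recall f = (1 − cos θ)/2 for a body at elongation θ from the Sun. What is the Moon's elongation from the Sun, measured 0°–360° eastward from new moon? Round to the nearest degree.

Invert f = (1 − cos θ)/2 to get cos θ = 1 − 2(0.31) = 0.380, hence θ₀ = arccos 0.380 = 67.7°.
Before full moon the principal value applies: θ = 67.7°.

68°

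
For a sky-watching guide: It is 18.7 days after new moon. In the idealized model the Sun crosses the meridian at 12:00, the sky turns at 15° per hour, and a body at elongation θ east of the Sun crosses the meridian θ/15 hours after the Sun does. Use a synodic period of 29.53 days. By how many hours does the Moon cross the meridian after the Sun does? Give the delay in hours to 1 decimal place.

Elongation θ = 360° × 18.7/29.53 ≈ 228.0°.
The Moon trails the Sun by θ/15 = 228.0/15 ≈ 15.20 hours.
So the Moon crosses the meridian 15.20 h after the Sun.

15.2 h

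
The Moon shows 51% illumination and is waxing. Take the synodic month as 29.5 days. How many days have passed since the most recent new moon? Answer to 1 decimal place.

Invert f = (1 − cos θ)/2 to get cos θ = 1 − 2(0.51) = -0.020, hence θ₀ = arccos -0.020 = 91.1°.
Before full moon the principal value applies: θ = 91.1°.
Age = 29.5 × 91.1°/360° ≈ 7.47 days.

7.5 days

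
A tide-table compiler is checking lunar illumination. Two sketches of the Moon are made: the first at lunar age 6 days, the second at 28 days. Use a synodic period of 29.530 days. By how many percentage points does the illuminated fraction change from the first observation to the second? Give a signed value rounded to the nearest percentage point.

θ₁ = 360° × 6/29.530 = 73.1°, f₁ = (1 − cos θ₁)/2 = 0.355.
θ₂ = 360° × 28/29.530 = 341.3°, f₂ = (1 − cos θ₂)/2 = 0.026.
Change = f₂ − f₁ = -0.329 → -33 percentage points.

-33 percentage points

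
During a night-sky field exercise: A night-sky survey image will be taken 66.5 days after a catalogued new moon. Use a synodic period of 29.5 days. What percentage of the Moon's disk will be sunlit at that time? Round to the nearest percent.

Reduce mod P: 66.5 − 2×29.5 = 7.50 d into the current lunation.
Elongation θ = 360° × 7.50/29.5 ≈ 91.5°.
Illuminated fraction = (1 − cos 91.5°)/2 = (1 − (-0.027))/2 ≈ 0.513, so 51%.

51%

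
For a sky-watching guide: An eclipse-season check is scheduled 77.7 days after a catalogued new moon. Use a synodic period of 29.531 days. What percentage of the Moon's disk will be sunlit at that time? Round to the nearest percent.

Reduce mod P: 77.7 − 2×29.531 = 18.64 d into the current lunation.
Phase angle: θ = 360°·(18.64 d)/(29.531 d) = 227.2°.
Illuminated fraction = (1 − cos 227.2°)/2 = (1 − (-0.679))/2 ≈ 0.840, so 84%.

84%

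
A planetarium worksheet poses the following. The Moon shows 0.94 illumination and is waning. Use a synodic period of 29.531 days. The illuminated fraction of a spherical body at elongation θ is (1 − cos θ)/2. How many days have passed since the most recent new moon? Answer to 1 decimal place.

17.1 days

cos θ = 1 − 2f = -0.880, giving a principal value of 151.6°.
Waning ⇒ past full, so θ = 360° − 151.6° = 208.4°.
At 360°/29.531 d per day, 208.4° corresponds to 17.09 days.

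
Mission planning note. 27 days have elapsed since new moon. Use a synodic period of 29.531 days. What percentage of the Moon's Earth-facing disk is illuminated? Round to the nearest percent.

7%

Elongation θ = 360° × 27/29.531 ≈ 329.1°.
With cos θ = 0.858, the lit fraction is (1 − 0.858)/2 ≈ 0.071, so 7%.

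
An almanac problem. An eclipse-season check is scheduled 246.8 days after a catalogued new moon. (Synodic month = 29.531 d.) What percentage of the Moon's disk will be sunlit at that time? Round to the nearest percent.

246.8/29.531 = 8.357 lunations, so 8 complete cycles and 10.55 d into the next.
Phase angle: θ = 360°·(10.55 d)/(29.531 d) = 128.6°.
cos 128.6° = (-0.624), so f = (1 − (-0.624))/2 = 0.812, so 81%.

81%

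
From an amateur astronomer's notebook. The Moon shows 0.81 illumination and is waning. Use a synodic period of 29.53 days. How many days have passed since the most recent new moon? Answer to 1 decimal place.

From f = (1 − cos θ)/2: cos θ = 1 − 2×0.81 = -0.620; arccos → 128.3°.
Since the Moon is past full (waning), take the reflex angle: θ = 360° − 128.3° = 231.7°.
That fraction of the synodic month is 231.7/360 × 29.53 d ≈ 19.00 d.

19.0 days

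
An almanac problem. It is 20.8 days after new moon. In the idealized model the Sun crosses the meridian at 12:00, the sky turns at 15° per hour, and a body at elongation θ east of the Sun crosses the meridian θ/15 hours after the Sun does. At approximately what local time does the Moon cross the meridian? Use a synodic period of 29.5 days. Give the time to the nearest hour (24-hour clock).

05:00

Phase angle: θ = 360°·(20.8 d)/(29.5 d) = 253.8°.
At 15° of sky rotation per hour, 253.8° corresponds to a 16.92 h lag.
12:00 + 16.92 h ≈ 04:55 → 05:00 to the nearest hour.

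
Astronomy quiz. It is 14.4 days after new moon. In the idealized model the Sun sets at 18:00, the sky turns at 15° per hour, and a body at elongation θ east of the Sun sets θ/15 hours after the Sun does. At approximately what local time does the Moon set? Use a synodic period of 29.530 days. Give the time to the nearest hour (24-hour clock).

Elongation θ = 360° × 14.4/29.530 ≈ 175.6°.
At 15° of sky rotation per hour, 175.6° corresponds to a 11.70 h lag.
18:00 + 11.70 h ≈ 05:42 → 06:00 to the nearest hour.

06:00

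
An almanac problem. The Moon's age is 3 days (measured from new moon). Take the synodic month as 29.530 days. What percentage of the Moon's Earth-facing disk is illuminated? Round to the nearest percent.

10%

The Moon has covered 3/29.530 of its cycle, so θ ≈ 360° × 3/29.530 = 36.6°.
With cos θ = 0.803, the lit fraction is (1 − 0.803)/2 ≈ 0.098, so 10%.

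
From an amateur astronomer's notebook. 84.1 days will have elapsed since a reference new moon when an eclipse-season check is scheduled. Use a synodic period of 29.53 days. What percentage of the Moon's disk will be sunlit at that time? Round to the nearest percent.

Reduce mod P: 84.1 − 2×29.53 = 25.04 d into the current lunation.
The Moon has covered 25.04/29.53 of its cycle, so θ ≈ 360° × 25.04/29.53 = 305.3°.
With cos θ = 0.577, the lit fraction is (1 − 0.577)/2 ≈ 0.211, so 21%.

21%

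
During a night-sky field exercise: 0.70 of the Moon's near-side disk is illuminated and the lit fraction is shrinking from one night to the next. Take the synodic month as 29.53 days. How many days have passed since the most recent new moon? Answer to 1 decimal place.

From f = (1 − cos θ)/2: cos θ = 1 − 2×0.70 = -0.400; arccos → 113.6°.
Waning ⇒ past full, so θ = 360° − 113.6° = 246.4°.
Age = 29.53 × 246.4°/360° ≈ 20.21 days.

20.2 days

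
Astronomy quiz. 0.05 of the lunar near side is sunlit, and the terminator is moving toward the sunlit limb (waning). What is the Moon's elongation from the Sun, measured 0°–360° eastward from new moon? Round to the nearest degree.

334°

Invert f = (1 − cos θ)/2 to get cos θ = 1 − 2(0.05) = 0.900, hence θ₀ = arccos 0.900 = 25.8°.
A waning Moon lies in 180°–360°, so θ = 360° − 25.8° = 334.2°.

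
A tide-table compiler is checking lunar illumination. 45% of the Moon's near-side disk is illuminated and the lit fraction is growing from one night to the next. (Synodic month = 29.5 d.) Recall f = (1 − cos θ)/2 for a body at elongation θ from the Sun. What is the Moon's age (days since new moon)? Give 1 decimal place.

6.9 days

cos θ = 1 − 2f = 0.100, giving a principal value of 84.3°.
The Moon is waxing (0°–180°), so θ = 84.3° directly.
That fraction of the synodic month is 84.3/360 × 29.5 d ≈ 6.90 d.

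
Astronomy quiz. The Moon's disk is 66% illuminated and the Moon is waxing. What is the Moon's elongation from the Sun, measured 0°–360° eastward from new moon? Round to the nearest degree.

109°

From f = (1 − cos θ)/2: cos θ = 1 − 2×0.66 = -0.320; arccos → 108.7°.
Before full moon the principal value applies: θ = 108.7°.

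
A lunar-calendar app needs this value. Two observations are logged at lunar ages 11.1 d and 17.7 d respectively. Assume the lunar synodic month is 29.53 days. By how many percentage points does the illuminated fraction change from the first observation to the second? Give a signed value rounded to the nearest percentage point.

θ₁ = 360° × 11.1/29.53 = 135.3°, f₁ = (1 − cos θ₁)/2 = 0.856.
θ₂ = 360° × 17.7/29.53 = 215.8°, f₂ = (1 − cos θ₂)/2 = 0.906.
Change = f₂ − f₁ = +0.050 → +5 percentage points.

+5 percentage points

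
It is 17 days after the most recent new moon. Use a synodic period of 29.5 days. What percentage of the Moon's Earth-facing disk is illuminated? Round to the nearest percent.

Phase angle: θ = 360°·(17 d)/(29.5 d) = 207.5°.
With cos θ = (-0.887), the lit fraction is (1 − (-0.887))/2 ≈ 0.944, so 94%.

94%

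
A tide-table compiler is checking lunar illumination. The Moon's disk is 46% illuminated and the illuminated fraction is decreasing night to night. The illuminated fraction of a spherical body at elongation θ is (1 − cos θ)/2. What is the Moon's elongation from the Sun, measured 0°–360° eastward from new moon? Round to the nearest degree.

275°

Invert f = (1 − cos θ)/2 to get cos θ = 1 − 2(0.46) = 0.080, hence θ₀ = arccos 0.080 = 85.4°.
Waning ⇒ past full, so θ = 360° − 85.4° = 274.6°.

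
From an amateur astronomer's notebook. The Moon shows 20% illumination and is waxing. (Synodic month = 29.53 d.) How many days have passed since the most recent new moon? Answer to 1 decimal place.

Invert f = (1 − cos θ)/2 to get cos θ = 1 − 2(0.20) = 0.600, hence θ₀ = arccos 0.600 = 53.1°.
Waxing ⇒ before full, so θ = 53.1°.
That fraction of the synodic month is 53.1/360 × 29.53 d ≈ 4.36 d.

4.4 days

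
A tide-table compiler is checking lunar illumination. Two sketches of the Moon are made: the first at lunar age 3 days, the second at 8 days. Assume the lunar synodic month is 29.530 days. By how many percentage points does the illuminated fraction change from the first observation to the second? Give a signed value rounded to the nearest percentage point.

+47 percentage points

First observation: θ = 360°·3/29.530 = 36.6°, so f = 0.098.
Second observation: θ = 97.5°, f = 0.566.
Δf = 0.566 − 0.098 = +0.467, i.e. +47 pp.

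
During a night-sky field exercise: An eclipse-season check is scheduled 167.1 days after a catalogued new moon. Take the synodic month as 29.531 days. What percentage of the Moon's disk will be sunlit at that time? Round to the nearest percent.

77%

Reduce mod P: 167.1 − 5×29.531 = 19.44 d into the current lunation.
Phase angle: θ = 360°·(19.44 d)/(29.531 d) = 237.0°.
With cos θ = (-0.544), the lit fraction is (1 − (-0.544))/2 ≈ 0.772, so 77%.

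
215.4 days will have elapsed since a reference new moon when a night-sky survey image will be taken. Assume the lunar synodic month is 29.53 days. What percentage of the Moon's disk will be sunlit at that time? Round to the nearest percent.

215.4/29.53 = 7.294 lunations, so 7 complete cycles and 8.69 d into the next.
Phase angle: θ = 360°·(8.69 d)/(29.53 d) = 105.9°.
Illuminated fraction = (1 − cos 105.9°)/2 = (1 − (-0.275))/2 ≈ 0.637, so 64%.

64%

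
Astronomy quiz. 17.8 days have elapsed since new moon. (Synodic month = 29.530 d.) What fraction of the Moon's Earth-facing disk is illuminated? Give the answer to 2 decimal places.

Elongation θ = 360° × 17.8/29.530 ≈ 217.0°.
With cos θ = (-0.799), the lit fraction is (1 − (-0.799))/2 ≈ 0.899.

0.90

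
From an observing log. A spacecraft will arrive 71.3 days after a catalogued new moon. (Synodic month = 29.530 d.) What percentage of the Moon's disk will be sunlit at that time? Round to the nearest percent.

93%

71.3/29.530 = 2.414 lunations, so 2 complete cycles and 12.24 d into the next.
Phase angle: θ = 360°·(12.24 d)/(29.530 d) = 149.2°.
cos 149.2° = (-0.859), so f = (1 − (-0.859))/2 = 0.930, so 93%.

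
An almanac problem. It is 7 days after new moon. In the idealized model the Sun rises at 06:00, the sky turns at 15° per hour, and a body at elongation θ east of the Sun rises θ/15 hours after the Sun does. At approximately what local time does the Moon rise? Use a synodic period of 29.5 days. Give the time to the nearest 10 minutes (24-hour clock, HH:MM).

Elongation θ = 360° × 7/29.5 ≈ 85.4°.
The Moon trails the Sun by θ/15 = 85.4/15 ≈ 5.69 hours.
06:00 + 5.695 h ≈ 11:42 → 11:40 to the nearest ten minutes.

11:40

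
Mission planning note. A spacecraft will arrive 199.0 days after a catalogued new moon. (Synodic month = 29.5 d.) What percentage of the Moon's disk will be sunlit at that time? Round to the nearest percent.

199.0 d spans 6 complete synodic months (6 × 29.5 = 177.00 d) plus 22.00 d.
Elongation θ = 360° × 22.00/29.5 ≈ 268.5°.
With cos θ = (-0.027), the lit fraction is (1 − (-0.027))/2 ≈ 0.513, so 51%.

51%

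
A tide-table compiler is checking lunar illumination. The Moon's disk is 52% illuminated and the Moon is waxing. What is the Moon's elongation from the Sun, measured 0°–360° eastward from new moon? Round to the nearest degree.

From f = (1 − cos θ)/2: cos θ = 1 − 2×0.52 = -0.040; arccos → 92.3°.
Before full moon the principal value applies: θ = 92.3°.

92°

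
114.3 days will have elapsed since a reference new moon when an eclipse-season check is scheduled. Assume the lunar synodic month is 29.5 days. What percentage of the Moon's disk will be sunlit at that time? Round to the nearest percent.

114.3/29.5 = 3.875 lunations, so 3 complete cycles and 25.80 d into the next.
Phase angle: θ = 360°·(25.80 d)/(29.5 d) = 314.8°.
cos 314.8° = 0.705, so f = (1 − 0.705)/2 = 0.147, so 15%.

15%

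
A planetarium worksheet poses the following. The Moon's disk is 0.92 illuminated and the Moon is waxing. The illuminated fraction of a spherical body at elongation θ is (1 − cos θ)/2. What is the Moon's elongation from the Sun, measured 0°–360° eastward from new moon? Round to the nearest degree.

From f = (1 − cos θ)/2: cos θ = 1 − 2×0.92 = -0.840; arccos → 147.1°.
Before full moon the principal value applies: θ = 147.1°.

147°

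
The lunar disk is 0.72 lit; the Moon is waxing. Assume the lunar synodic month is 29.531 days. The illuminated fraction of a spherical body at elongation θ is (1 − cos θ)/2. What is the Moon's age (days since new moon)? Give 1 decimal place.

9.5 days

cos θ = 1 − 2f = -0.440, giving a principal value of 116.1°.
Waxing ⇒ before full, so θ = 116.1°.
That fraction of the synodic month is 116.1/360 × 29.531 d ≈ 9.52 d.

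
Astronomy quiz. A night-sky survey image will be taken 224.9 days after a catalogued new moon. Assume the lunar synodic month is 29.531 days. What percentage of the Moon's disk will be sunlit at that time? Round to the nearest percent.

224.9 d spans 7 complete synodic months (7 × 29.531 = 206.72 d) plus 18.18 d.
The Moon has covered 18.18/29.531 of its cycle, so θ ≈ 360° × 18.18/29.531 = 221.7°.
Illuminated fraction = (1 − cos 221.7°)/2 = (1 − (-0.747))/2 ≈ 0.874, so 87%.

87%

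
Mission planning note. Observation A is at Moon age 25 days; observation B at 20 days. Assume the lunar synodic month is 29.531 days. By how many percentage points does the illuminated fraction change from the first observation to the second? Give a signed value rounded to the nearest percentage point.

+51 pp

θ₁ = 360° × 25/29.531 = 304.8°, f₁ = (1 − cos θ₁)/2 = 0.215.
θ₂ = 360° × 20/29.531 = 243.8°, f₂ = (1 − cos θ₂)/2 = 0.721.
Change = f₂ − f₁ = +0.506 → +51 percentage points.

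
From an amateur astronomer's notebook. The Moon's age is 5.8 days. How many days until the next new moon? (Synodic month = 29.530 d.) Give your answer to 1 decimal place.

One full lunation from the last new moon is 29.530 d; remaining = 29.530 − 5.8 = 23.730 d.

23.7 days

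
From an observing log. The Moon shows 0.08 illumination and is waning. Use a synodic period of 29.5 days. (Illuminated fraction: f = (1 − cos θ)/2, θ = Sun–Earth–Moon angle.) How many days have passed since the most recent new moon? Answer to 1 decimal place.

26.8 days

From f = (1 − cos θ)/2: cos θ = 1 − 2×0.08 = 0.840; arccos → 32.9°.
A waning Moon lies in 180°–360°, so θ = 360° − 32.9° = 327.1°.
That fraction of the synodic month is 327.1/360 × 29.5 d ≈ 26.81 d.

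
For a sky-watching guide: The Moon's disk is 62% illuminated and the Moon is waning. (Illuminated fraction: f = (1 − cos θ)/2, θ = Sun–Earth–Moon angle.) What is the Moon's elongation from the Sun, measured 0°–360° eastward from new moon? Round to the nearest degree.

From f = (1 − cos θ)/2: cos θ = 1 − 2×0.62 = -0.240; arccos → 103.9°.
Since the Moon is past full (waning), take the reflex angle: θ = 360° − 103.9° = 256.1°.

256°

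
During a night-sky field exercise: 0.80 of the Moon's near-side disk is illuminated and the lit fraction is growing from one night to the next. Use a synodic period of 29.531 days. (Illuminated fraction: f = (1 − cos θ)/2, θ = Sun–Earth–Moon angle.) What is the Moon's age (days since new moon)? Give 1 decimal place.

10.4 days

From f = (1 − cos θ)/2: cos θ = 1 − 2×0.80 = -0.600; arccos → 126.9°.
Waxing ⇒ before full, so θ = 126.9°.
At 360°/29.531 d per day, 126.9° corresponds to 10.41 days.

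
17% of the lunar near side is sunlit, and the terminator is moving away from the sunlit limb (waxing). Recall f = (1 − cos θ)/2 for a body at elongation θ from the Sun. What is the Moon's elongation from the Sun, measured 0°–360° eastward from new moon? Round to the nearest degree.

49°

cos θ = 1 − 2f = 0.660, giving a principal value of 48.7°.
Waxing ⇒ before full, so θ = 48.7°.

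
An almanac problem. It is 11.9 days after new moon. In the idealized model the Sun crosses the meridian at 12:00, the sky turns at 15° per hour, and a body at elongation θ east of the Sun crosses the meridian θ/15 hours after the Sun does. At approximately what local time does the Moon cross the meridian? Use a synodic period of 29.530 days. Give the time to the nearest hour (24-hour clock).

The Moon has covered 11.9/29.530 of its cycle, so θ ≈ 360° × 11.9/29.530 = 145.1°.
The Moon trails the Sun by θ/15 = 145.1/15 ≈ 9.67 hours.
12:00 + 9.67 h ≈ 21:40 → 22:00 to the nearest hour.

22:00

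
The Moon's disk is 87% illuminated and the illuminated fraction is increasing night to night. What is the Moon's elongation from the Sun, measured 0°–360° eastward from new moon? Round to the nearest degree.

Invert f = (1 − cos θ)/2 to get cos θ = 1 − 2(0.87) = -0.740, hence θ₀ = arccos -0.740 = 137.7°.
Waxing ⇒ before full, so θ = 137.7°.

138°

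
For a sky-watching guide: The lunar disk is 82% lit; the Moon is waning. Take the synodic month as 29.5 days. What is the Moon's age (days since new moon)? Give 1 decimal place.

18.9 days

cos θ = 1 − 2f = -0.640, giving a principal value of 129.8°.
A waning Moon lies in 180°–360°, so θ = 360° − 129.8° = 230.2°.
That fraction of the synodic month is 230.2/360 × 29.5 d ≈ 18.86 d.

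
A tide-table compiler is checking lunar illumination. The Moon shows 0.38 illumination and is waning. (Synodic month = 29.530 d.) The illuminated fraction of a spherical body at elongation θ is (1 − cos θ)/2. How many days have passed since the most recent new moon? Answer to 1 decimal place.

Invert f = (1 − cos θ)/2 to get cos θ = 1 − 2(0.38) = 0.240, hence θ₀ = arccos 0.240 = 76.1°.
Waning ⇒ past full, so θ = 360° − 76.1° = 283.9°.
That fraction of the synodic month is 283.9/360 × 29.530 d ≈ 23.29 d.

23.3 days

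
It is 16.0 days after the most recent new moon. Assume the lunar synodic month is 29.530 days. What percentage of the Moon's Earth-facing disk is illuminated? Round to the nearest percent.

The Moon has covered 16.0/29.530 of its cycle, so θ ≈ 360° × 16.0/29.530 = 195.1°.
Illuminated fraction = (1 − cos 195.1°)/2 = (1 − (-0.966))/2 ≈ 0.983, so 98%.

98%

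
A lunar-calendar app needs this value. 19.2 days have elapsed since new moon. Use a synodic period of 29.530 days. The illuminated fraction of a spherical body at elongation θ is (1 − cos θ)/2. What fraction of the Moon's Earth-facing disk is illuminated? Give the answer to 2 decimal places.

0.79

Elongation θ = 360° × 19.2/29.530 ≈ 234.1°.
cos 234.1° = (-0.587), so f = (1 − (-0.587))/2 = 0.793.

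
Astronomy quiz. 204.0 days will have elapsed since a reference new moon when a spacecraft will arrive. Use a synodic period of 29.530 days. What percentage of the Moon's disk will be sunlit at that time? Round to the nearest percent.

204.0 d spans 6 complete synodic months (6 × 29.530 = 177.18 d) plus 26.82 d.
The Moon has covered 26.82/29.530 of its cycle, so θ ≈ 360° × 26.82/29.530 = 327.0°.
With cos θ = 0.838, the lit fraction is (1 − 0.838)/2 ≈ 0.081, so 8%.

8%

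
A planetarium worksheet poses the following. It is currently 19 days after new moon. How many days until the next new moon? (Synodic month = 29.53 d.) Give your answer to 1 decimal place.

10.5 days

The next new moon completes the synodic month: 29.53 − 19 = 10.530 days.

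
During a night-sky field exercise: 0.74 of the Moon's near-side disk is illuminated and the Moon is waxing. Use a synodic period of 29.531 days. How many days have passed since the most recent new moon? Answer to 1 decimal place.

cos θ = 1 − 2f = -0.480, giving a principal value of 118.7°.
Waxing ⇒ before full, so θ = 118.7°.
That fraction of the synodic month is 118.7/360 × 29.531 d ≈ 9.74 d.

9.7 days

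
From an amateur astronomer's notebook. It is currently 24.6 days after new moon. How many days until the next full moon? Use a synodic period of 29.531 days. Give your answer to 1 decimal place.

19.7 days

Full moon is 0.5 of the way through the cycle: age 0.5 × 29.531 = 14.765 d.
This lunation's full moon (14.765 d) has passed, so add one period: 44.296 − 24.6 = 19.696 days.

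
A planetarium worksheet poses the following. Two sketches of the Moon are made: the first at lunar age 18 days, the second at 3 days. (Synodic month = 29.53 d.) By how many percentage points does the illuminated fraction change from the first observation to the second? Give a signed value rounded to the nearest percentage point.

-79 percentage points

θ₁ = 360° × 18/29.53 = 219.4°, f₁ = (1 − cos θ₁)/2 = 0.886.
θ₂ = 360° × 3/29.53 = 36.6°, f₂ = (1 − cos θ₂)/2 = 0.098.
Change = f₂ − f₁ = -0.788 → -79 percentage points.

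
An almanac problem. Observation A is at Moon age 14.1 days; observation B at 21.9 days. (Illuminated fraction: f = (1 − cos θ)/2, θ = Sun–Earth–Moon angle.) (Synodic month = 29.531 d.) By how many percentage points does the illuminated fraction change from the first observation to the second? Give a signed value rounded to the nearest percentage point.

-47 pp

θ₁ = 360° × 14.1/29.531 = 171.9°, f₁ = (1 − cos θ₁)/2 = 0.995.
θ₂ = 360° × 21.9/29.531 = 267.0°, f₂ = (1 − cos θ₂)/2 = 0.526.
Change = f₂ − f₁ = -0.469 → -47 percentage points.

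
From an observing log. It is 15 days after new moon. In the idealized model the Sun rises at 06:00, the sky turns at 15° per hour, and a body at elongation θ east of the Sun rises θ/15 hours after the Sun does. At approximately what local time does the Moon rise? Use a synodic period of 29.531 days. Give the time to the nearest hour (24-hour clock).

The Moon has covered 15/29.531 of its cycle, so θ ≈ 360° × 15/29.531 = 182.9°.
At 15° of sky rotation per hour, 182.9° corresponds to a 12.19 h lag.
06:00 + 12.19 h ≈ 18:11 → 18:00 to the nearest hour.

18:00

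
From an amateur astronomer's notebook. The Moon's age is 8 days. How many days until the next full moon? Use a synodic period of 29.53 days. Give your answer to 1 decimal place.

Full moon is 0.5 of the way through the cycle: age 0.5 × 29.53 = 14.765 d.
So 6.765 days remain (14.765 − 8).

6.8 days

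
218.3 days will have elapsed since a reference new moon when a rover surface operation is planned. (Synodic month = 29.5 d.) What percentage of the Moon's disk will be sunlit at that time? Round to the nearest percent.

218.3/29.5 = 7.400 lunations, so 7 complete cycles and 11.80 d into the next.
Elongation θ = 360° × 11.80/29.5 ≈ 144.0°.
With cos θ = (-0.809), the lit fraction is (1 − (-0.809))/2 ≈ 0.905, so 90%.

90%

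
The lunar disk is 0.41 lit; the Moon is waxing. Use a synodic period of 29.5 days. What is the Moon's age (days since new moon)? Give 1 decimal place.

cos θ = 1 − 2f = 0.180, giving a principal value of 79.6°.
Waxing ⇒ before full, so θ = 79.6°.
That fraction of the synodic month is 79.6/360 × 29.5 d ≈ 6.53 d.

6.5 days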